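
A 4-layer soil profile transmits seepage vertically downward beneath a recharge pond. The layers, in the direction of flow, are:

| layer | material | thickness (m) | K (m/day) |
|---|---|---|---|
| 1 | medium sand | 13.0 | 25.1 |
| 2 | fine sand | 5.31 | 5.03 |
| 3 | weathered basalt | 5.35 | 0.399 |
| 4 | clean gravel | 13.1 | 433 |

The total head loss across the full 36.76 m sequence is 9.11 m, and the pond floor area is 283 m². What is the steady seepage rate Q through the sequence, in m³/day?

Flow is perpendicular to layering, so the layers act in series and the equivalent K is the thickness-weighted harmonic mean.
Total thickness L = 13.0 + 5.31 + 5.35 + 13.1 = 36.76 m.
Σ(b_i/K_i) = 13.0/25.1 + 5.31/5.03 + 5.35/0.399 + 13.1/433 = 15.01 d.
K_eq = L / Σ(b_i/K_i) = 36.76 / 15.01 = 2.449 m/day.
Q = K_eq · A · (Δh/L) = 2.449 × 283 × (9.11/36.76) = 171.7 m³/day.

172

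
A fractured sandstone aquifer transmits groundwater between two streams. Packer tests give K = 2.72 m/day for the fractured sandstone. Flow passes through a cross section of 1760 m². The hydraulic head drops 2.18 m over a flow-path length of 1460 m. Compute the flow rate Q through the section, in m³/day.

Hydraulic gradient i = Δh / L = 2.18 / 1460 = 0.001493.
Darcy's law: Q = K · A · i = 2.720 × 1760 × 0.001493 = 7.148 m³/day.

7.15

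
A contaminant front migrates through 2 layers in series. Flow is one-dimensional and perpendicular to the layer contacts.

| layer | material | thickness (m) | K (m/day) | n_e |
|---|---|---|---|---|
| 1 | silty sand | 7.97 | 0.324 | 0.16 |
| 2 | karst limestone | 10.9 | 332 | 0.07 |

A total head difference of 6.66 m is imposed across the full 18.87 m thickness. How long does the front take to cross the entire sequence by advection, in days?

7.54

With flow normal to the layers, continuity requires the same specific discharge q through every layer.
Σ(b_i/K_i) = 7.97/0.324 + 10.9/332 = 24.63 d.
q = Δh / Σ(b_i/K_i) = 6.66 / 24.63 = 0.2704 m/day.
In each layer the seepage velocity is v_i = q/n_i, so the layer transit time is t_i = b_i·n_i / q:
  layer 1 (silty sand): t_1 = 7.97 × 0.16 / 0.2704 = 4.716 d
  layer 2 (karst limestone): t_2 = 10.9 × 0.07 / 0.2704 = 2.822 d
Total t = Σ t_i = 7.538 days.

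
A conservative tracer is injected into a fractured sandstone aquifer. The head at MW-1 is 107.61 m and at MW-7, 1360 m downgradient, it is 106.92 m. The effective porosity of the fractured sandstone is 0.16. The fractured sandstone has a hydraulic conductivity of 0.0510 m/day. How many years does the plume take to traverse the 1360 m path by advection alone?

Hydraulic gradient i = (107.61 − 106.92) / 1360 = 0.69 / 1360 = 0.0005074.
Darcy flux q = K · i = 0.05100 × 0.0005074 = 2.587e-05 m/day.
Seepage velocity v = q / n_e = 2.587e-05 / 0.16 = 0.0001617 m/day.
Travel time t = L / v = 1360 / 0.0001617 = 8.410e+06 days = 23024 years.

23000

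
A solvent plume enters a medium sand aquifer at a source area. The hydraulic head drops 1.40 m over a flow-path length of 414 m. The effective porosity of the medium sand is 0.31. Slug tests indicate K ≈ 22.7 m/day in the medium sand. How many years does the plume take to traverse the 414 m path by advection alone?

Hydraulic gradient i = Δh / L = 1.40 / 414 = 0.003382.
Darcy flux q = K · i = 22.70 × 0.003382 = 0.07676 m/day.
Seepage velocity v = q / n_e = 0.07676 / 0.31 = 0.2476 m/day.
Travel time t = L / v = 414 / 0.2476 = 1672 days = 4.577 years.

4.58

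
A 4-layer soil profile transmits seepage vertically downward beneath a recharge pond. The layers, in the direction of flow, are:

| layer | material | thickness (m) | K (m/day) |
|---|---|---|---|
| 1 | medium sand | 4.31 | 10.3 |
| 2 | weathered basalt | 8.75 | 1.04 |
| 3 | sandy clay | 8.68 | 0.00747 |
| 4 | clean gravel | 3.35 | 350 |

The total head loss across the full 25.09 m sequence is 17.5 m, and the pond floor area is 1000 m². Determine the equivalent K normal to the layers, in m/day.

Flow is perpendicular to layering, so the layers act in series and the equivalent K is the thickness-weighted harmonic mean.
Total thickness L = 4.31 + 8.75 + 8.68 + 3.35 = 25.09 m.
Σ(b_i/K_i) = 4.31/10.3 + 8.75/1.04 + 8.68/0.00747 + 3.35/350 = 1171 d.
K_eq = L / Σ(b_i/K_i) = 25.09 / 1171 = 0.02143 m/day.

0.0214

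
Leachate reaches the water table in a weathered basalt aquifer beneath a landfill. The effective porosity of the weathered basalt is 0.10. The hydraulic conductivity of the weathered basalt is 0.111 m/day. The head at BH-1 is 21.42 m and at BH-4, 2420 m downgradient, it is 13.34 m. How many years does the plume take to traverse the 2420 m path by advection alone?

1790

Hydraulic gradient i = (21.42 − 13.34) / 2420 = 8.08 / 2420 = 0.003339.
Darcy flux q = K · i = 0.1110 × 0.003339 = 0.0003706 m/day.
Seepage velocity v = q / n_e = 0.0003706 / 0.10 = 0.003706 m/day.
Travel time t = L / v = 2420 / 0.003706 = 6.530e+05 days = 1788 years.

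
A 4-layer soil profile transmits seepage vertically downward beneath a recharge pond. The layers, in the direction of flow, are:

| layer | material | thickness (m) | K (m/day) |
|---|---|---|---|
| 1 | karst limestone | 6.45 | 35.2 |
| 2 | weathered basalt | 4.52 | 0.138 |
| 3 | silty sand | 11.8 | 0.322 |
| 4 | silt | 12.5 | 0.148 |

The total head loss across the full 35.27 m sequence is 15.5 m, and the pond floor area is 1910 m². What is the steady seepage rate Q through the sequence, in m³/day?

Flow is perpendicular to layering, so the layers act in series and the equivalent K is the thickness-weighted harmonic mean.
Total thickness L = 6.45 + 4.52 + 11.8 + 12.5 = 35.27 m.
Σ(b_i/K_i) = 6.45/35.2 + 4.52/0.138 + 11.8/0.322 + 12.5/0.148 = 154.0 d.
K_eq = L / Σ(b_i/K_i) = 35.27 / 154.0 = 0.2290 m/day.
Q = K_eq · A · (Δh/L) = 0.2290 × 1910 × (15.5/35.27) = 192.2 m³/day.

192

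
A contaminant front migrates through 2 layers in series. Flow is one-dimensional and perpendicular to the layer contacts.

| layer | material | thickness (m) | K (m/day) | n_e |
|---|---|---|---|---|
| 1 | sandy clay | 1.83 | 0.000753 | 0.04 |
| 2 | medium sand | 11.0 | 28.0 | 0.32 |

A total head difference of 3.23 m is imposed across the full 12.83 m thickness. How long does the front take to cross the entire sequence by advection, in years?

With flow normal to the layers, continuity requires the same specific discharge q through every layer.
Σ(b_i/K_i) = 1.83/0.000753 + 11.0/28.0 = 2431 d.
q = Δh / Σ(b_i/K_i) = 3.23 / 2431 = 0.001329 m/day.
In each layer the seepage velocity is v_i = q/n_i, so the layer transit time is t_i = b_i·n_i / q:
  layer 1 (sandy clay): t_1 = 1.83 × 0.04 / 0.001329 = 55.09 d
  layer 2 (medium sand): t_2 = 11.0 × 0.32 / 0.001329 = 2649 d
Total t = Σ t_i = 2704 days = 7.403 years.

7.40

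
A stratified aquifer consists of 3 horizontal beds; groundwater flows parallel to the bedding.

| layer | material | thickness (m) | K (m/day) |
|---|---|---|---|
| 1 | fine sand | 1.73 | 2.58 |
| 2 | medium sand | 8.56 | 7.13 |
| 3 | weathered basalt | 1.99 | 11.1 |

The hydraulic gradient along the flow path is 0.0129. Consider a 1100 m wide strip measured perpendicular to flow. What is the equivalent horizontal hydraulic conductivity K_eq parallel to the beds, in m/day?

7.13

Flow is parallel to layering, so each bed carries its own Darcy discharge and the transmissivities add.
Σ(K_i·b_i) = 2.58×1.73 + 7.13×8.56 + 11.1×1.99 = 87.59 m²/day.
Total thickness b = 12.28 m, so K_eq = Σ(K_i·b_i)/b = 7.132 m/day.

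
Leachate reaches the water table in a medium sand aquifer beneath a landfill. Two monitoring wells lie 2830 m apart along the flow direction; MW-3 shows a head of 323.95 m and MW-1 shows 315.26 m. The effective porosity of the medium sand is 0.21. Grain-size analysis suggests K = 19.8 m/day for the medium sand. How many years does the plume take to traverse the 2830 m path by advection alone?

Hydraulic gradient i = (323.95 − 315.26) / 2830 = 8.69 / 2830 = 0.003071.
Darcy flux q = K · i = 19.80 × 0.003071 = 0.06080 m/day.
Seepage velocity v = q / n_e = 0.06080 / 0.21 = 0.2895 m/day.
Travel time t = L / v = 2830 / 0.2895 = 9775 days = 26.76 years.

26.8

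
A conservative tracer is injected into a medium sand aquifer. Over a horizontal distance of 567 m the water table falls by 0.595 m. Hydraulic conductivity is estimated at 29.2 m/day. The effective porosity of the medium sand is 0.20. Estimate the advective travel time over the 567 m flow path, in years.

10.1

Hydraulic gradient i = Δh / L = 0.595 / 567 = 0.001049.
Darcy flux q = K · i = 29.20 × 0.001049 = 0.03064 m/day.
Seepage velocity v = q / n_e = 0.03064 / 0.20 = 0.1532 m/day.
Travel time t = L / v = 567 / 0.1532 = 3701 days = 10.13 years.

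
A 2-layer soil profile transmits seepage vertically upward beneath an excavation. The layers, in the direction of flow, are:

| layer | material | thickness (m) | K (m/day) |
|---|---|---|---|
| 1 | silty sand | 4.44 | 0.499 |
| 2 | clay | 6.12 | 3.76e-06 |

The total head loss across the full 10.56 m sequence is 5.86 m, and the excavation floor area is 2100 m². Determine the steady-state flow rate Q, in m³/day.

Flow is perpendicular to layering, so the layers act in series and the equivalent K is the thickness-weighted harmonic mean.
Total thickness L = 4.44 + 6.12 = 10.56 m.
Σ(b_i/K_i) = 4.44/0.499 + 6.12/3.76e-06 = 1.628e+06 d.
K_eq = L / Σ(b_i/K_i) = 10.56 / 1.628e+06 = 6.488e-06 m/day.
Q = K_eq · A · (Δh/L) = 6.488e-06 × 2100 × (5.86/10.56) = 0.007561 m³/day.

0.00756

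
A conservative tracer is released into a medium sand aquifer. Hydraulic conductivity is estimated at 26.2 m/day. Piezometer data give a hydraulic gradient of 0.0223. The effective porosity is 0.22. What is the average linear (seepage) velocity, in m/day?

2.66

Hydraulic gradient i = 0.0223.
Darcy flux q = K · i = 26.20 × 0.02230 = 0.5843 m/day.
Seepage velocity v = q / n_e = 0.5843 / 0.22 = 2.656 m/day.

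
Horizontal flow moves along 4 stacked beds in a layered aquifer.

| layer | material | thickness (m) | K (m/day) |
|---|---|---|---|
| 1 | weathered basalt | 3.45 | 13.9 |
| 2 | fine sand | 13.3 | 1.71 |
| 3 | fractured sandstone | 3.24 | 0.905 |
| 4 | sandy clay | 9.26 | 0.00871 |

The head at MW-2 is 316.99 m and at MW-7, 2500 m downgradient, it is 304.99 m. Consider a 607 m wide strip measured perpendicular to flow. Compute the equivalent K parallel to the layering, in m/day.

2.52

Flow is parallel to layering, so each bed carries its own Darcy discharge and the transmissivities add.
Σ(K_i·b_i) = 13.9×3.45 + 1.71×13.3 + 0.905×3.24 + 0.00871×9.26 = 73.71 m²/day.
Total thickness b = 29.25 m, so K_eq = Σ(K_i·b_i)/b = 2.520 m/day.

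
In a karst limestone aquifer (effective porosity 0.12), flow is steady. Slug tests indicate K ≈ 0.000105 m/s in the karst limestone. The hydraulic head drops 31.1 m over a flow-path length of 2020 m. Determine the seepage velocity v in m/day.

1.16

Convert K: 0.000105 m/s × 86400 = 9.072 m/day.
Hydraulic gradient i = Δh / L = 31.1 / 2020 = 0.01540.
Darcy flux q = K · i = 9.072 × 0.01540 = 0.1397 m/day.
Seepage velocity v = q / n_e = 0.1397 / 0.12 = 1.164 m/day.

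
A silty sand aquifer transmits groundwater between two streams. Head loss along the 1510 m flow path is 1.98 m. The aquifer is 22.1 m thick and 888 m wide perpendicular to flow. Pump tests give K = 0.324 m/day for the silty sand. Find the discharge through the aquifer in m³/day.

Cross-sectional area A = 888 × 22.1 = 19625 m².
Hydraulic gradient i = Δh / L = 1.98 / 1510 = 0.001311.
Darcy's law: Q = K · A · i = 0.3240 × 19625 × 0.001311 = 8.338 m³/day.

8.34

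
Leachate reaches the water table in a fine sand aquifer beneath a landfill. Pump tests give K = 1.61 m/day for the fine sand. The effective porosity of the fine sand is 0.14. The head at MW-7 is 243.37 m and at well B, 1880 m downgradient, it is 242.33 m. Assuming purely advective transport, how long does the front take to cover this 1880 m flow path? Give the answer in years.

Hydraulic gradient i = (243.37 − 242.33) / 1880 = 1.04 / 1880 = 0.0005532.
Darcy flux q = K · i = 1.610 × 0.0005532 = 0.0008906 m/day.
Seepage velocity v = q / n_e = 0.0008906 / 0.14 = 0.006362 m/day.
Travel time t = L / v = 1880 / 0.006362 = 2.955e+05 days = 809.1 years.

809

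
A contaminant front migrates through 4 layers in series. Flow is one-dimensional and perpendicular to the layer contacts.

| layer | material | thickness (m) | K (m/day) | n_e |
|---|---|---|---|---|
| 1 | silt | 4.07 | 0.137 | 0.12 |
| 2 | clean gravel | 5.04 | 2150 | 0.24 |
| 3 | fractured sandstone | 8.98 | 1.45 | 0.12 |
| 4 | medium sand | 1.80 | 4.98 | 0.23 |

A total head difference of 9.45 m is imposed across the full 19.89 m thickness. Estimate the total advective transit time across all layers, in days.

With flow normal to the layers, continuity requires the same specific discharge q through every layer.
Σ(b_i/K_i) = 4.07/0.137 + 5.04/2150 + 8.98/1.45 + 1.80/4.98 = 36.26 d.
q = Δh / Σ(b_i/K_i) = 9.45 / 36.26 = 0.2606 m/day.
In each layer the seepage velocity is v_i = q/n_i, so the layer transit time is t_i = b_i·n_i / q:
  layer 1 (silt): t_1 = 4.07 × 0.12 / 0.2606 = 1.874 d
  layer 2 (clean gravel): t_2 = 5.04 × 0.24 / 0.2606 = 4.642 d
  layer 3 (fractured sandstone): t_3 = 8.98 × 0.12 / 0.2606 = 4.135 d
  layer 4 (medium sand): t_4 = 1.80 × 0.23 / 0.2606 = 1.589 d
Total t = Σ t_i = 12.24 days.

12.2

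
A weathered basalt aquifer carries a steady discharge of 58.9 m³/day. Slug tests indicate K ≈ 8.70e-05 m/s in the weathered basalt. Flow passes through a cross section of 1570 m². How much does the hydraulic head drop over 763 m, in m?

3.81

Convert K: 8.70e-05 m/s × 86400 = 7.517 m/day.
From Q = K·A·i, i = Q / (K·A) = 58.9 / (7.517 × 1570) = 0.004991.
Head loss Δh = i · L = 0.004991 × 763 = 3.808 m.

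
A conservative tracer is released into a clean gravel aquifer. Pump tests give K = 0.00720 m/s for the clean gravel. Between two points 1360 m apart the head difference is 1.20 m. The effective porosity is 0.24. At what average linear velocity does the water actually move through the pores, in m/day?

Convert K: 0.00720 m/s × 86400 = 622.1 m/day.
Hydraulic gradient i = Δh / L = 1.20 / 1360 = 0.0008824.
Darcy flux q = K · i = 622.1 × 0.0008824 = 0.5489 m/day.
Seepage velocity v = q / n_e = 0.5489 / 0.24 = 2.287 m/day.

2.29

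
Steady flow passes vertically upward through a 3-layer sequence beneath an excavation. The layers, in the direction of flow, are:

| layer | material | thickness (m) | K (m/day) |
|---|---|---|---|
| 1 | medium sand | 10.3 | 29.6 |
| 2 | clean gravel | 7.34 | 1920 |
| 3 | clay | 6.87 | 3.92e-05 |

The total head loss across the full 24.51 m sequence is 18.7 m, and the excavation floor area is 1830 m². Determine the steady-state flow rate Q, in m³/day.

Flow is perpendicular to layering, so the layers act in series and the equivalent K is the thickness-weighted harmonic mean.
Total thickness L = 10.3 + 7.34 + 6.87 = 24.51 m.
Σ(b_i/K_i) = 10.3/29.6 + 7.34/1920 + 6.87/3.92e-05 = 1.753e+05 d.
K_eq = L / Σ(b_i/K_i) = 24.51 / 1.753e+05 = 0.0001399 m/day.
Q = K_eq · A · (Δh/L) = 0.0001399 × 1830 × (18.7/24.51) = 0.1953 m³/day.

0.195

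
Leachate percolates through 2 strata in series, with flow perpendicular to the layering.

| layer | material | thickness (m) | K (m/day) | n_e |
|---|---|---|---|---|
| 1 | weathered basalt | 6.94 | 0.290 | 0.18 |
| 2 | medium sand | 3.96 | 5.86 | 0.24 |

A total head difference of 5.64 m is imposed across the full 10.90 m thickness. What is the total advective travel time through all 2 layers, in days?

9.60

With flow normal to the layers, continuity requires the same specific discharge q through every layer.
Σ(b_i/K_i) = 6.94/0.290 + 3.96/5.86 = 24.61 d.
q = Δh / Σ(b_i/K_i) = 5.64 / 24.61 = 0.2292 m/day.
In each layer the seepage velocity is v_i = q/n_i, so the layer transit time is t_i = b_i·n_i / q:
  layer 1 (weathered basalt): t_1 = 6.94 × 0.18 / 0.2292 = 5.450 d
  layer 2 (medium sand): t_2 = 3.96 × 0.24 / 0.2292 = 4.147 d
Total t = Σ t_i = 9.597 days.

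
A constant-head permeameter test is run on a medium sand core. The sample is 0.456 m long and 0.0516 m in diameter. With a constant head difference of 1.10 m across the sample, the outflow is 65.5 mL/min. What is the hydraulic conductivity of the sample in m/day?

Cross-sectional area A = π·(d/2)² = π × (0.0516/2)² = 0.002091 m².
Convert discharge: 65.5 mL/min = 1.092e-06 m³/s.
Darcy's law rearranged: K = Q·L / (A·Δh) = 1.092e-06 × 0.456 / (0.002091 × 1.10) = 0.0002164 m/s = 18.70 m/day.

18.7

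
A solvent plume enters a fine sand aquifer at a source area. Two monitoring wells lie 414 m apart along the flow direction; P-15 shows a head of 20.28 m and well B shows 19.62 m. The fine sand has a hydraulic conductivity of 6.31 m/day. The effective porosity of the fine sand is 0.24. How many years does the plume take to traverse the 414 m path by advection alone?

27.0

Hydraulic gradient i = (20.28 − 19.62) / 414 = 0.66 / 414 = 0.001594.
Darcy flux q = K · i = 6.310 × 0.001594 = 0.01006 m/day.
Seepage velocity v = q / n_e = 0.01006 / 0.24 = 0.04191 m/day.
Travel time t = L / v = 414 / 0.04191 = 9877 days = 27.04 years.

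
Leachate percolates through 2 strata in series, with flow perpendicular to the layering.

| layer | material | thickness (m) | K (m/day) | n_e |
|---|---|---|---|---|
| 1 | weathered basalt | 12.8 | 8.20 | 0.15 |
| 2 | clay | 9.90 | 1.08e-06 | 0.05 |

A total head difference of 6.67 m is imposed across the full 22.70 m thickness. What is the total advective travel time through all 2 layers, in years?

With flow normal to the layers, continuity requires the same specific discharge q through every layer.
Σ(b_i/K_i) = 12.8/8.20 + 9.90/1.08e-06 = 9.167e+06 d.
q = Δh / Σ(b_i/K_i) = 6.67 / 9.167e+06 = 7.276e-07 m/day.
In each layer the seepage velocity is v_i = q/n_i, so the layer transit time is t_i = b_i·n_i / q:
  layer 1 (weathered basalt): t_1 = 12.8 × 0.15 / 7.276e-07 = 2.639e+06 d
  layer 2 (clay): t_2 = 9.90 × 0.05 / 7.276e-07 = 6.803e+05 d
Total t = Σ t_i = 3.319e+06 days = 9087 years.

9090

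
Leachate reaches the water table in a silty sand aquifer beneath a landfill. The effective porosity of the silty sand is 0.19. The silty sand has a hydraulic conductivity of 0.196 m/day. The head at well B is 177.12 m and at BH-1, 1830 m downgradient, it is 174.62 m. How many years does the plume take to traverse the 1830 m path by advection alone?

3560

Hydraulic gradient i = (177.12 − 174.62) / 1830 = 2.5 / 1830 = 0.001366.
Darcy flux q = K · i = 0.1960 × 0.001366 = 0.0002678 m/day.
Seepage velocity v = q / n_e = 0.0002678 / 0.19 = 0.001409 m/day.
Travel time t = L / v = 1830 / 0.001409 = 1.299e+06 days = 3555 years.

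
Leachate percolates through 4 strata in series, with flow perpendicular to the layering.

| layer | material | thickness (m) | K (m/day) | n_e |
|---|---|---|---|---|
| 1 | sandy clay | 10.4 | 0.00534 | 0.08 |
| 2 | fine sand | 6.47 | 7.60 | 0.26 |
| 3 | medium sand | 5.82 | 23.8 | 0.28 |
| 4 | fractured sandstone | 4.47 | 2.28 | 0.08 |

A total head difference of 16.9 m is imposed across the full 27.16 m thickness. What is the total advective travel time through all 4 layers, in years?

1.42

With flow normal to the layers, continuity requires the same specific discharge q through every layer.
Σ(b_i/K_i) = 10.4/0.00534 + 6.47/7.60 + 5.82/23.8 + 4.47/2.28 = 1951 d.
q = Δh / Σ(b_i/K_i) = 16.9 / 1951 = 0.008664 m/day.
In each layer the seepage velocity is v_i = q/n_i, so the layer transit time is t_i = b_i·n_i / q:
  layer 1 (sandy clay): t_1 = 10.4 × 0.08 / 0.008664 = 96.03 d
  layer 2 (fine sand): t_2 = 6.47 × 0.26 / 0.008664 = 194.2 d
  layer 3 (medium sand): t_3 = 5.82 × 0.28 / 0.008664 = 188.1 d
  layer 4 (fractured sandstone): t_4 = 4.47 × 0.08 / 0.008664 = 41.27 d
Total t = Σ t_i = 519.6 days = 1.422 years.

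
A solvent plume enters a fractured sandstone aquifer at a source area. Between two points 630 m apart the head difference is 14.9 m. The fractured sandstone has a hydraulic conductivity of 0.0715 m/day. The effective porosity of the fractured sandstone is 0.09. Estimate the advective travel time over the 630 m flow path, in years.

Hydraulic gradient i = Δh / L = 14.9 / 630 = 0.02365.
Darcy flux q = K · i = 0.07150 × 0.02365 = 0.001691 m/day.
Seepage velocity v = q / n_e = 0.001691 / 0.09 = 0.01879 m/day.
Travel time t = L / v = 630 / 0.01879 = 33530 days = 91.80 years.

91.8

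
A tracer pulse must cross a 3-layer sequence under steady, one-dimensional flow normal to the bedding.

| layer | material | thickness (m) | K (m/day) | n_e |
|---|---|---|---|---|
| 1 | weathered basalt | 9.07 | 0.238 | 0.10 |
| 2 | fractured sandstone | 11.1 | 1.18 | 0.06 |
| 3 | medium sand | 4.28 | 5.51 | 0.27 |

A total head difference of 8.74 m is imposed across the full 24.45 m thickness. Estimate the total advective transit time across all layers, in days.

15.1

With flow normal to the layers, continuity requires the same specific discharge q through every layer.
Σ(b_i/K_i) = 9.07/0.238 + 11.1/1.18 + 4.28/5.51 = 48.29 d.
q = Δh / Σ(b_i/K_i) = 8.74 / 48.29 = 0.1810 m/day.
In each layer the seepage velocity is v_i = q/n_i, so the layer transit time is t_i = b_i·n_i / q:
  layer 1 (weathered basalt): t_1 = 9.07 × 0.10 / 0.1810 = 5.012 d
  layer 2 (fractured sandstone): t_2 = 11.1 × 0.06 / 0.1810 = 3.680 d
  layer 3 (medium sand): t_3 = 4.28 × 0.27 / 0.1810 = 6.385 d
Total t = Σ t_i = 15.08 days.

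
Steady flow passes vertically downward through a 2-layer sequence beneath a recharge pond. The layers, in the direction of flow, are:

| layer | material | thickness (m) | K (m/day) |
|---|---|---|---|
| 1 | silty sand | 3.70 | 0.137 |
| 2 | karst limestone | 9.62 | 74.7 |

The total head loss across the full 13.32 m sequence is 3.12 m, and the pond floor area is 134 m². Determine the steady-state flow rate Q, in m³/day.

Flow is perpendicular to layering, so the layers act in series and the equivalent K is the thickness-weighted harmonic mean.
Total thickness L = 3.70 + 9.62 = 13.32 m.
Σ(b_i/K_i) = 3.70/0.137 + 9.62/74.7 = 27.14 d.
K_eq = L / Σ(b_i/K_i) = 13.32 / 27.14 = 0.4909 m/day.
Q = K_eq · A · (Δh/L) = 0.4909 × 134 × (3.12/13.32) = 15.41 m³/day.

15.4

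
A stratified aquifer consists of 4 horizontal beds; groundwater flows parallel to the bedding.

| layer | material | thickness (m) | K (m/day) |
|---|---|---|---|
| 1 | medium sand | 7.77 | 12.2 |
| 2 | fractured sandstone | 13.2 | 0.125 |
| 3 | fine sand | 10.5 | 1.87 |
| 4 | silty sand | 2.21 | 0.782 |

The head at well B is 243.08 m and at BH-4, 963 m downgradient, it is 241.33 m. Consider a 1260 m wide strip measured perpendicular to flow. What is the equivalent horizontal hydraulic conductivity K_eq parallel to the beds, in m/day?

Flow is parallel to layering, so each bed carries its own Darcy discharge and the transmissivities add.
Σ(K_i·b_i) = 12.2×7.77 + 0.125×13.2 + 1.87×10.5 + 0.782×2.21 = 117.8 m²/day.
Total thickness b = 33.68 m, so K_eq = Σ(K_i·b_i)/b = 3.498 m/day.

3.50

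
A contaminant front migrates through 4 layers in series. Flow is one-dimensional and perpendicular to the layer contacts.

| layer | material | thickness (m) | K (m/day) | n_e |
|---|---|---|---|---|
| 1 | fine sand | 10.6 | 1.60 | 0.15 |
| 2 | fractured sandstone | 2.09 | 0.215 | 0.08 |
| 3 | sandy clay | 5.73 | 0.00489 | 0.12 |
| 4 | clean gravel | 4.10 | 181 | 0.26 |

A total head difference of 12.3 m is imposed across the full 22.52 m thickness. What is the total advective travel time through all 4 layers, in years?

With flow normal to the layers, continuity requires the same specific discharge q through every layer.
Σ(b_i/K_i) = 10.6/1.60 + 2.09/0.215 + 5.73/0.00489 + 4.10/181 = 1188 d.
q = Δh / Σ(b_i/K_i) = 12.3 / 1188 = 0.01035 m/day.
In each layer the seepage velocity is v_i = q/n_i, so the layer transit time is t_i = b_i·n_i / q:
  layer 1 (fine sand): t_1 = 10.6 × 0.15 / 0.01035 = 153.6 d
  layer 2 (fractured sandstone): t_2 = 2.09 × 0.08 / 0.01035 = 16.15 d
  layer 3 (sandy clay): t_3 = 5.73 × 0.12 / 0.01035 = 66.42 d
  layer 4 (clean gravel): t_4 = 4.10 × 0.26 / 0.01035 = 103.0 d
Total t = Σ t_i = 339.1 days = 0.9285 years.

0.928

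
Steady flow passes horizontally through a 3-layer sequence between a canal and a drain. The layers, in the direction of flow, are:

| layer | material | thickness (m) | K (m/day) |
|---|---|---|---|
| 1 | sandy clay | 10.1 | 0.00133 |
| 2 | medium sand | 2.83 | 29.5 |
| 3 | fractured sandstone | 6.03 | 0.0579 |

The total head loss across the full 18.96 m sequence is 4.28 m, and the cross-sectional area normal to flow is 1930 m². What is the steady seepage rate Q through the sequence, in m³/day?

Flow is perpendicular to layering, so the layers act in series and the equivalent K is the thickness-weighted harmonic mean.
Total thickness L = 10.1 + 2.83 + 6.03 = 18.96 m.
Σ(b_i/K_i) = 10.1/0.00133 + 2.83/29.5 + 6.03/0.0579 = 7698 d.
K_eq = L / Σ(b_i/K_i) = 18.96 / 7698 = 0.002463 m/day.
Q = K_eq · A · (Δh/L) = 0.002463 × 1930 × (4.28/18.96) = 1.073 m³/day.

1.07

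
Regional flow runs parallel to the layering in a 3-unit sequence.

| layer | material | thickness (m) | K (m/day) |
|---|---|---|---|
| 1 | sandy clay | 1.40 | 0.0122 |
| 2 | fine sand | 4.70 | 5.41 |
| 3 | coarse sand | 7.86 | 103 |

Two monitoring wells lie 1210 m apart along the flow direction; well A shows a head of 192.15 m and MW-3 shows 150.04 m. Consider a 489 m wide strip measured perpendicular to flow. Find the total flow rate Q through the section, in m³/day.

14200

Flow is parallel to layering, so each bed carries its own Darcy discharge and the transmissivities add.
Σ(K_i·b_i) = 0.0122×1.40 + 5.41×4.70 + 103×7.86 = 835.0 m²/day.
Hydraulic gradient i = (192.15 − 150.04) / 1210 = 42.11 / 1210 = 0.03480.
Q = Σ(K_i·b_i) · W · i = 835.0 × 489 × 0.03480 = 14210 m³/day.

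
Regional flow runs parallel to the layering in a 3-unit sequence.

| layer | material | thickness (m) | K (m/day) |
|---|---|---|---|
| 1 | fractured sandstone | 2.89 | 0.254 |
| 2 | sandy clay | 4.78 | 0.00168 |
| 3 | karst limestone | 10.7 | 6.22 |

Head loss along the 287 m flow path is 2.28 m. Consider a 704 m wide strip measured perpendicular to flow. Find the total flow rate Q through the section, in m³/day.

Flow is parallel to layering, so each bed carries its own Darcy discharge and the transmissivities add.
Σ(K_i·b_i) = 0.254×2.89 + 0.00168×4.78 + 6.22×10.7 = 67.30 m²/day.
Hydraulic gradient i = Δh / L = 2.28 / 287 = 0.007944.
Q = Σ(K_i·b_i) · W · i = 67.30 × 704 × 0.007944 = 376.4 m³/day.

376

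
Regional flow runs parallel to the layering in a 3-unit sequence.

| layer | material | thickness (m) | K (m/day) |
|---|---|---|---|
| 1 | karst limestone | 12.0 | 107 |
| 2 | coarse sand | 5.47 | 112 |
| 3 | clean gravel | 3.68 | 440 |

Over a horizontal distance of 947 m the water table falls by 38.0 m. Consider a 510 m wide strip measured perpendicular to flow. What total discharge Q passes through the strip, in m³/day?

72000

Flow is parallel to layering, so each bed carries its own Darcy discharge and the transmissivities add.
Σ(K_i·b_i) = 107×12.0 + 112×5.47 + 440×3.68 = 3516 m²/day.
Hydraulic gradient i = Δh / L = 38.0 / 947 = 0.04013.
Q = Σ(K_i·b_i) · W · i = 3516 × 510 × 0.04013 = 71950 m³/day.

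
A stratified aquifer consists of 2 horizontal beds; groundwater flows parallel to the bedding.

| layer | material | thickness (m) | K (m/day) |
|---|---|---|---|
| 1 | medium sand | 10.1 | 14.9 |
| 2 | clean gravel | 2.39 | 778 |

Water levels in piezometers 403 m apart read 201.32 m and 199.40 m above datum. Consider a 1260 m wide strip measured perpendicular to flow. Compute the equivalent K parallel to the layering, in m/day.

Flow is parallel to layering, so each bed carries its own Darcy discharge and the transmissivities add.
Σ(K_i·b_i) = 14.9×10.1 + 778×2.39 = 2010 m²/day.
Total thickness b = 12.49 m, so K_eq = Σ(K_i·b_i)/b = 160.9 m/day.

161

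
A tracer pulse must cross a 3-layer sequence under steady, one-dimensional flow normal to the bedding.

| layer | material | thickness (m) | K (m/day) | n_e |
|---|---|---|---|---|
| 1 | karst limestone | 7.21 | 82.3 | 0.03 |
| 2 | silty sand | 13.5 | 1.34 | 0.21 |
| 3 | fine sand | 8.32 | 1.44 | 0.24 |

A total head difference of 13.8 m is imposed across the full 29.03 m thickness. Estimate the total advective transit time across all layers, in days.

With flow normal to the layers, continuity requires the same specific discharge q through every layer.
Σ(b_i/K_i) = 7.21/82.3 + 13.5/1.34 + 8.32/1.44 = 15.94 d.
q = Δh / Σ(b_i/K_i) = 13.8 / 15.94 = 0.8657 m/day.
In each layer the seepage velocity is v_i = q/n_i, so the layer transit time is t_i = b_i·n_i / q:
  layer 1 (karst limestone): t_1 = 7.21 × 0.03 / 0.8657 = 0.2498 d
  layer 2 (silty sand): t_2 = 13.5 × 0.21 / 0.8657 = 3.275 d
  layer 3 (fine sand): t_3 = 8.32 × 0.24 / 0.8657 = 2.306 d
Total t = Σ t_i = 5.831 days.

5.83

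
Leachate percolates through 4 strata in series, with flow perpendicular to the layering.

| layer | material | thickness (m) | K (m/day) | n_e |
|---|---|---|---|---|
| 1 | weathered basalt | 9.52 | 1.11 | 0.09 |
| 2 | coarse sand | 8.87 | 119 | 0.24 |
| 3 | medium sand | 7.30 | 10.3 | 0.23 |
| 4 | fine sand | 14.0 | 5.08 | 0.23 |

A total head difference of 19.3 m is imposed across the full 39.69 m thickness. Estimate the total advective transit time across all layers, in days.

4.95

With flow normal to the layers, continuity requires the same specific discharge q through every layer.
Σ(b_i/K_i) = 9.52/1.11 + 8.87/119 + 7.30/10.3 + 14.0/5.08 = 12.12 d.
q = Δh / Σ(b_i/K_i) = 19.3 / 12.12 = 1.593 m/day.
In each layer the seepage velocity is v_i = q/n_i, so the layer transit time is t_i = b_i·n_i / q:
  layer 1 (weathered basalt): t_1 = 9.52 × 0.09 / 1.593 = 0.5379 d
  layer 2 (coarse sand): t_2 = 8.87 × 0.24 / 1.593 = 1.336 d
  layer 3 (medium sand): t_3 = 7.30 × 0.23 / 1.593 = 1.054 d
  layer 4 (fine sand): t_4 = 14.0 × 0.23 / 1.593 = 2.021 d
Total t = Σ t_i = 4.950 days.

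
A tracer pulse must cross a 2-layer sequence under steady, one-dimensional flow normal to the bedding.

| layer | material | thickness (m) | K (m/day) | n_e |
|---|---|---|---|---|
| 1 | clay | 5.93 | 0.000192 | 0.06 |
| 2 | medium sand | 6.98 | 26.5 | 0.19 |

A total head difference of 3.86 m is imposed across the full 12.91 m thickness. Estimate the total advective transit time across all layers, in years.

36.8

With flow normal to the layers, continuity requires the same specific discharge q through every layer.
Σ(b_i/K_i) = 5.93/0.000192 + 6.98/26.5 = 30886 d.
q = Δh / Σ(b_i/K_i) = 3.86 / 30886 = 0.0001250 m/day.
In each layer the seepage velocity is v_i = q/n_i, so the layer transit time is t_i = b_i·n_i / q:
  layer 1 (clay): t_1 = 5.93 × 0.06 / 0.0001250 = 2847 d
  layer 2 (medium sand): t_2 = 6.98 × 0.19 / 0.0001250 = 10612 d
Total t = Σ t_i = 13458 days = 36.85 years.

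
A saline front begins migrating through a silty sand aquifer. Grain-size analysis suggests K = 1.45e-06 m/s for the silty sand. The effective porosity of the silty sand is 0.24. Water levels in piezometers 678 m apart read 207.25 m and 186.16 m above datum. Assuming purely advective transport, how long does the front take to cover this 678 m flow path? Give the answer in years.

Convert K: 1.45e-06 m/s × 86400 = 0.1253 m/day.
Hydraulic gradient i = (207.25 − 186.16) / 678 = 21.09 / 678 = 0.03111.
Darcy flux q = K · i = 0.1253 × 0.03111 = 0.003897 m/day.
Seepage velocity v = q / n_e = 0.003897 / 0.24 = 0.01624 m/day.
Travel time t = L / v = 678 / 0.01624 = 41755 days = 114.3 years.

114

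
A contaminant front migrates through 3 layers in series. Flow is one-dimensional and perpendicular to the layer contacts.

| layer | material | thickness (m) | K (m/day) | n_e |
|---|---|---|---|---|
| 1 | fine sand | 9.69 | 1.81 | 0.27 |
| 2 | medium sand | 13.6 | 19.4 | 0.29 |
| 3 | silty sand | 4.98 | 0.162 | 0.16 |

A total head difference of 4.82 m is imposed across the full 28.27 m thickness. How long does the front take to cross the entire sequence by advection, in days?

With flow normal to the layers, continuity requires the same specific discharge q through every layer.
Σ(b_i/K_i) = 9.69/1.81 + 13.6/19.4 + 4.98/0.162 = 36.80 d.
q = Δh / Σ(b_i/K_i) = 4.82 / 36.80 = 0.1310 m/day.
In each layer the seepage velocity is v_i = q/n_i, so the layer transit time is t_i = b_i·n_i / q:
  layer 1 (fine sand): t_1 = 9.69 × 0.27 / 0.1310 = 19.97 d
  layer 2 (medium sand): t_2 = 13.6 × 0.29 / 0.1310 = 30.11 d
  layer 3 (silty sand): t_3 = 4.98 × 0.16 / 0.1310 = 6.083 d
Total t = Σ t_i = 56.16 days.

56.2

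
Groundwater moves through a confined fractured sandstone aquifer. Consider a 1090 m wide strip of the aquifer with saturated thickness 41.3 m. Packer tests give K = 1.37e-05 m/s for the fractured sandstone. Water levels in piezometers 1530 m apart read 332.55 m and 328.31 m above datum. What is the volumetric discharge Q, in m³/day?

Convert K: 1.37e-05 m/s × 86400 = 1.184 m/day.
Cross-sectional area A = 1090 × 41.3 = 45017 m².
Hydraulic gradient i = (332.55 − 328.31) / 1530 = 4.24 / 1530 = 0.002771.
Darcy's law: Q = K · A · i = 1.184 × 45017 × 0.002771 = 147.7 m³/day.

148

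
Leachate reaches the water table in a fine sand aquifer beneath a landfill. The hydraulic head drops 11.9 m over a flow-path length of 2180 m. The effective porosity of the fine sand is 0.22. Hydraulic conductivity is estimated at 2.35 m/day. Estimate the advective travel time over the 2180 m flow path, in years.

Hydraulic gradient i = Δh / L = 11.9 / 2180 = 0.005459.
Darcy flux q = K · i = 2.350 × 0.005459 = 0.01283 m/day.
Seepage velocity v = q / n_e = 0.01283 / 0.22 = 0.05831 m/day.
Travel time t = L / v = 2180 / 0.05831 = 37387 days = 102.4 years.

102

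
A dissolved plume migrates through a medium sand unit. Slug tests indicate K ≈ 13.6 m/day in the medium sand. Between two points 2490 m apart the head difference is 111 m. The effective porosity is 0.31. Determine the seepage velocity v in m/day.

1.96

Hydraulic gradient i = Δh / L = 111 / 2490 = 0.04458.
Darcy flux q = K · i = 13.60 × 0.04458 = 0.6063 m/day.
Seepage velocity v = q / n_e = 0.6063 / 0.31 = 1.956 m/day.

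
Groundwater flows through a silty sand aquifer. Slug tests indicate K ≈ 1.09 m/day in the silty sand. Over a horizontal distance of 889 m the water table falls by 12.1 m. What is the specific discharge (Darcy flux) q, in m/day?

0.0148

Hydraulic gradient i = Δh / L = 12.1 / 889 = 0.01361.
Specific discharge q = K · i = 1.090 × 0.01361 = 0.01484 m/day.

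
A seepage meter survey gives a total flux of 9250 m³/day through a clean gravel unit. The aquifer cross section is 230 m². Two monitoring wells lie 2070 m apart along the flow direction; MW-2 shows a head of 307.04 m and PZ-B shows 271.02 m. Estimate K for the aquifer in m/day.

2310

Hydraulic gradient i = (307.04 − 271.02) / 2070 = 36.02 / 2070 = 0.01740.
From Q = K·A·i, K = Q / (A·i) = 9250 / (230.0 × 0.01740) = 2311 m/day.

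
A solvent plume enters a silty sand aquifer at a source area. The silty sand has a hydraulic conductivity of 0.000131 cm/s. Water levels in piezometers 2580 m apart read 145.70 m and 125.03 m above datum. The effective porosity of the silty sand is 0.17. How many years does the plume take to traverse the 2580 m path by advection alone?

1320

Convert K: 0.000131 cm/s × 864 = 0.1132 m/day.
Hydraulic gradient i = (145.70 − 125.03) / 2580 = 20.67 / 2580 = 0.008012.
Darcy flux q = K · i = 0.1132 × 0.008012 = 0.0009068 m/day.
Seepage velocity v = q / n_e = 0.0009068 / 0.17 = 0.005334 m/day.
Travel time t = L / v = 2580 / 0.005334 = 4.837e+05 days = 1324 years.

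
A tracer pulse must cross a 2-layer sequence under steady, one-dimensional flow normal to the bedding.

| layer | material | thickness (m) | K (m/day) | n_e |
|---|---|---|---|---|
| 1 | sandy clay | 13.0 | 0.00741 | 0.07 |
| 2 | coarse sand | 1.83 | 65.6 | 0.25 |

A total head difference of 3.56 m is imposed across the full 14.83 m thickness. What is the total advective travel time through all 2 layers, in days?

With flow normal to the layers, continuity requires the same specific discharge q through every layer.
Σ(b_i/K_i) = 13.0/0.00741 + 1.83/65.6 = 1754 d.
q = Δh / Σ(b_i/K_i) = 3.56 / 1754 = 0.002029 m/day.
In each layer the seepage velocity is v_i = q/n_i, so the layer transit time is t_i = b_i·n_i / q:
  layer 1 (sandy clay): t_1 = 13.0 × 0.07 / 0.002029 = 448.5 d
  layer 2 (coarse sand): t_2 = 1.83 × 0.25 / 0.002029 = 225.5 d
Total t = Σ t_i = 673.9 days.

674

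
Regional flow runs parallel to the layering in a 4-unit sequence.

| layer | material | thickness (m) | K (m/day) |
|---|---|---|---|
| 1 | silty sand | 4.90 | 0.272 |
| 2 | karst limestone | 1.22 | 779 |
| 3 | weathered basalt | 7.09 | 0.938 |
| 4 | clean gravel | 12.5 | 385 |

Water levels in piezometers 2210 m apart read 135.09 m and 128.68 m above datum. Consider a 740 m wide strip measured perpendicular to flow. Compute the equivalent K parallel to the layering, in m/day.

224

Flow is parallel to layering, so each bed carries its own Darcy discharge and the transmissivities add.
Σ(K_i·b_i) = 0.272×4.90 + 779×1.22 + 0.938×7.09 + 385×12.5 = 5771 m²/day.
Total thickness b = 25.71 m, so K_eq = Σ(K_i·b_i)/b = 224.5 m/day.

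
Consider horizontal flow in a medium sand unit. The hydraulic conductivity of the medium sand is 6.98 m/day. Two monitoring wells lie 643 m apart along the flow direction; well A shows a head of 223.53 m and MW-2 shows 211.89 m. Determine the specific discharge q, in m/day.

Hydraulic gradient i = (223.53 − 211.89) / 643 = 11.64 / 643 = 0.01810.
Specific discharge q = K · i = 6.980 × 0.01810 = 0.1264 m/day.

0.126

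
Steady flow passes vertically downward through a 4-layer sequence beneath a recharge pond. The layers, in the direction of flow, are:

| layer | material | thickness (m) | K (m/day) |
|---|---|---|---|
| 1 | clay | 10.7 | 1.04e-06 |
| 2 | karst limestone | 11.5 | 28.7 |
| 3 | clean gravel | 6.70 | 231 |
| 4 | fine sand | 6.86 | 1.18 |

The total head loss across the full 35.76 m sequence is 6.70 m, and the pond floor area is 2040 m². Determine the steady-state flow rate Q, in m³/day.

0.00133

Flow is perpendicular to layering, so the layers act in series and the equivalent K is the thickness-weighted harmonic mean.
Total thickness L = 10.7 + 11.5 + 6.70 + 6.86 = 35.76 m.
Σ(b_i/K_i) = 10.7/1.04e-06 + 11.5/28.7 + 6.70/231 + 6.86/1.18 = 1.029e+07 d.
K_eq = L / Σ(b_i/K_i) = 35.76 / 1.029e+07 = 3.476e-06 m/day.
Q = K_eq · A · (Δh/L) = 3.476e-06 × 2040 × (6.70/35.76) = 0.001328 m³/day.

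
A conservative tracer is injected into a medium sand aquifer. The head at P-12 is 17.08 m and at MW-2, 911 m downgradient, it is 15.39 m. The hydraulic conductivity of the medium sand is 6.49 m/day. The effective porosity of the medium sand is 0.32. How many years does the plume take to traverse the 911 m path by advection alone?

66.3

Hydraulic gradient i = (17.08 − 15.39) / 911 = 1.69 / 911 = 0.001855.
Darcy flux q = K · i = 6.490 × 0.001855 = 0.01204 m/day.
Seepage velocity v = q / n_e = 0.01204 / 0.32 = 0.03762 m/day.
Travel time t = L / v = 911 / 0.03762 = 24213 days = 66.29 years.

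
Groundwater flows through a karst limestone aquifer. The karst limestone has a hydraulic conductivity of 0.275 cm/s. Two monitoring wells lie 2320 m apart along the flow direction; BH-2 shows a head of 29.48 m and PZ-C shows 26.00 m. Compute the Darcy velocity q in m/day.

0.356

Convert K: 0.275 cm/s × 864 = 237.6 m/day.
Hydraulic gradient i = (29.48 − 26.00) / 2320 = 3.48 / 2320 = 0.001500.
Specific discharge q = K · i = 237.6 × 0.001500 = 0.3564 m/day.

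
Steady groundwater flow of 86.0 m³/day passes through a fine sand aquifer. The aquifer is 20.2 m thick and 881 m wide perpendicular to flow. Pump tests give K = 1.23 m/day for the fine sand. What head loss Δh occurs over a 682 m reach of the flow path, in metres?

Cross-sectional area A = 881 × 20.2 = 17796 m².
From Q = K·A·i, i = Q / (K·A) = 86.0 / (1.230 × 17796) = 0.003929.
Head loss Δh = i · L = 0.003929 × 682 = 2.679 m.

2.68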